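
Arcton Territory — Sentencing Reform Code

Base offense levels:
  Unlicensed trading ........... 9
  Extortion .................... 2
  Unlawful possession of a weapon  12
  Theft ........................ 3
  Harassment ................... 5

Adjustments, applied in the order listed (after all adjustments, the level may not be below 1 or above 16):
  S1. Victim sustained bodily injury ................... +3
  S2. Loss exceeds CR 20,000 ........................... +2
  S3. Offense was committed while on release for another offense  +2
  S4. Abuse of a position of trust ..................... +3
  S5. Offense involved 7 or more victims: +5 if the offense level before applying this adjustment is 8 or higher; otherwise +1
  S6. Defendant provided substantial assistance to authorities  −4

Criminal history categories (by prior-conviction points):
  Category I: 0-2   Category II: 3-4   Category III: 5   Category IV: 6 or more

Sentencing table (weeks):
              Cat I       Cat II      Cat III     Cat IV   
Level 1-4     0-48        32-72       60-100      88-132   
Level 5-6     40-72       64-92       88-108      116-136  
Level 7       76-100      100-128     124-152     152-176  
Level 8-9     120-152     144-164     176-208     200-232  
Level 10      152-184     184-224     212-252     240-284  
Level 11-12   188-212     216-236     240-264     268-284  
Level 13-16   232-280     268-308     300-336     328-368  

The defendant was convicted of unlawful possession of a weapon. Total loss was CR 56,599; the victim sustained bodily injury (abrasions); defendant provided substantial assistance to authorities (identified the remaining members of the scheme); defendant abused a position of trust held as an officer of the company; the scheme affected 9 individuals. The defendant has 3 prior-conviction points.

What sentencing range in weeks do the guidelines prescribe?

268-308 weeks

Base offense level for unlawful possession of a weapon: 12.
S1 applies: 12 + 3 = 15.
S2 applies: 15 + 2 = 17.
S4 applies: 17 + 3 = 20.
S5 applies (level before this adjustment is 20 ≥ 8, so +5): 20 + 5 = 25.
S6 applies: 25 − 4 = 21.
Level 21 exceeds the maximum of 16; capped at 16.
Final offense level: 16.
Criminal history: 3 prior points → Category II (3-4).
Level 16 falls in the 13-16 band.
Grid: Level 13-16 × Category II = 268-308 weeks.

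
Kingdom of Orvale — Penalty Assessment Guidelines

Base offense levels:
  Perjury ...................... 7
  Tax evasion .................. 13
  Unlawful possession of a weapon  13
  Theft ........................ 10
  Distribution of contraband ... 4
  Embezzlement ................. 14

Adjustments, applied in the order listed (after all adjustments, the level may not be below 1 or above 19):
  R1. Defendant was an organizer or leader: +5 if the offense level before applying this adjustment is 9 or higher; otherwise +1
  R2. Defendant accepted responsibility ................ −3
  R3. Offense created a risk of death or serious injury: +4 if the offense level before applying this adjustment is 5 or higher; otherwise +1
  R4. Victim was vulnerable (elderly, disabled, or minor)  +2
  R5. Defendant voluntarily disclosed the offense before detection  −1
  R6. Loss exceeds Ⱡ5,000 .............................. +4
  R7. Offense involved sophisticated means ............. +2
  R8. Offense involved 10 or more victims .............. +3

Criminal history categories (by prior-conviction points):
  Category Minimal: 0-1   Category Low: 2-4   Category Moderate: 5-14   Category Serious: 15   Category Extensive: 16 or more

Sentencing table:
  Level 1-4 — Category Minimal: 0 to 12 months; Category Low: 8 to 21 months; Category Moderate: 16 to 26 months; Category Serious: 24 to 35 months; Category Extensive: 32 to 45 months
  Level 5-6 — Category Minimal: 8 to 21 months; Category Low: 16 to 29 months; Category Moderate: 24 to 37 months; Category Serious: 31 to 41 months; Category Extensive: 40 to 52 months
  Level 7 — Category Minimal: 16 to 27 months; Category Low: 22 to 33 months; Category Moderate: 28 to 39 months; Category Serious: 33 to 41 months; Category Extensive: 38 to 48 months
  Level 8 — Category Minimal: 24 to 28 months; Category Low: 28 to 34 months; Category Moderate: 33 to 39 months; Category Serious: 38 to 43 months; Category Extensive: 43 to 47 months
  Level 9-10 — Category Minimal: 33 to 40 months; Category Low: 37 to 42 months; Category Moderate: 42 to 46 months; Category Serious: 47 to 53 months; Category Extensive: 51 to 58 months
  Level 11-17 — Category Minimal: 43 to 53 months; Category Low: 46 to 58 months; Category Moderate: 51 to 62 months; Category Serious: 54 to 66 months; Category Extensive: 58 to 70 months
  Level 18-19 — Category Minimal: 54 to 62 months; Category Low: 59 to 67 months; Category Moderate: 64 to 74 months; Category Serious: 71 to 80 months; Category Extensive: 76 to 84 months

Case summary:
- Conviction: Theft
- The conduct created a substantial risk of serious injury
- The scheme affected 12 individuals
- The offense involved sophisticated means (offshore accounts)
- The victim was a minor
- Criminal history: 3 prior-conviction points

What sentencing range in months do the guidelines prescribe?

Base offense level for theft: 10.
R2 does not apply.
R3 applies (level before this adjustment is 10 ≥ 5, so +4): 10 + 4 = 14.
R4 applies: 14 + 2 = 16.
R5 does not apply.
R7 applies: 16 + 2 = 18.
R8 applies: 18 + 3 = 21.
Level 21 exceeds the maximum of 19; capped at 19.
Final offense level: 19.
Criminal history: 3 prior points → Category Low (2-4).
Level 19 falls in the 18-19 band.
Grid: Level 18-19 × Category Low = 59-67 months.

59-67 months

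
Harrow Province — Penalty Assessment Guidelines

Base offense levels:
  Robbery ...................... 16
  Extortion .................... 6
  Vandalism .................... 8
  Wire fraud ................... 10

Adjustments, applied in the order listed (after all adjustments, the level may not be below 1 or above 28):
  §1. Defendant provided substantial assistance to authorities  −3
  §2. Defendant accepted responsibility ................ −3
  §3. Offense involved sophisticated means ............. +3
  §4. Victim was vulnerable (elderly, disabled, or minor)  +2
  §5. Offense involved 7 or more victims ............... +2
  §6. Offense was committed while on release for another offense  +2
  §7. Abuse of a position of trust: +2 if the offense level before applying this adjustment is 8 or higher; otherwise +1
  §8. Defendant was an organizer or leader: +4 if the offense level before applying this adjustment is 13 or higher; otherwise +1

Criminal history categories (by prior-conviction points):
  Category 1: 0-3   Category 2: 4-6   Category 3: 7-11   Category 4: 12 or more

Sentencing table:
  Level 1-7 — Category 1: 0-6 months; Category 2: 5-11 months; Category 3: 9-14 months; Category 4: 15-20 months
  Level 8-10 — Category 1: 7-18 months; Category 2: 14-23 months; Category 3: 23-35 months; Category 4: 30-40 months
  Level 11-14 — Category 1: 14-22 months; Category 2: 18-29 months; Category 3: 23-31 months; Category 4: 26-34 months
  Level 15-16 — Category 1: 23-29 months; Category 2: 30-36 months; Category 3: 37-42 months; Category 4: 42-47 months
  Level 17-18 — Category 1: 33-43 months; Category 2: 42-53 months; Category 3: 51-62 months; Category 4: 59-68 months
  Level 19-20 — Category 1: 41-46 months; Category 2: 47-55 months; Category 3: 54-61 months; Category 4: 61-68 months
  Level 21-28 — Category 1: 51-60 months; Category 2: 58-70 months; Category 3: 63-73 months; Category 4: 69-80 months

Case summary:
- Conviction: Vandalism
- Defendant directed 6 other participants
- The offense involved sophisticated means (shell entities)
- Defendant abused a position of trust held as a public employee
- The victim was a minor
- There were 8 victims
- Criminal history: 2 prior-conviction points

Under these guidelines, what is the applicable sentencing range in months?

Base offense level for vandalism: 8.
§3 applies: 8 + 3 = 11.
§4 applies: 11 + 2 = 13.
§5 applies: 13 + 2 = 15.
§6 does not apply.
§7 applies (level before this adjustment is 15 ≥ 8, so +2): 15 + 2 = 17.
§8 applies (level before this adjustment is 17 ≥ 13, so +4): 17 + 4 = 21.
Final offense level: 21.
Criminal history: 2 prior points → Category 1 (0-3).
Level 21 falls in the 21-28 band.
Grid: Level 21-28 × Category 1 = 51-60 months.

51-60 months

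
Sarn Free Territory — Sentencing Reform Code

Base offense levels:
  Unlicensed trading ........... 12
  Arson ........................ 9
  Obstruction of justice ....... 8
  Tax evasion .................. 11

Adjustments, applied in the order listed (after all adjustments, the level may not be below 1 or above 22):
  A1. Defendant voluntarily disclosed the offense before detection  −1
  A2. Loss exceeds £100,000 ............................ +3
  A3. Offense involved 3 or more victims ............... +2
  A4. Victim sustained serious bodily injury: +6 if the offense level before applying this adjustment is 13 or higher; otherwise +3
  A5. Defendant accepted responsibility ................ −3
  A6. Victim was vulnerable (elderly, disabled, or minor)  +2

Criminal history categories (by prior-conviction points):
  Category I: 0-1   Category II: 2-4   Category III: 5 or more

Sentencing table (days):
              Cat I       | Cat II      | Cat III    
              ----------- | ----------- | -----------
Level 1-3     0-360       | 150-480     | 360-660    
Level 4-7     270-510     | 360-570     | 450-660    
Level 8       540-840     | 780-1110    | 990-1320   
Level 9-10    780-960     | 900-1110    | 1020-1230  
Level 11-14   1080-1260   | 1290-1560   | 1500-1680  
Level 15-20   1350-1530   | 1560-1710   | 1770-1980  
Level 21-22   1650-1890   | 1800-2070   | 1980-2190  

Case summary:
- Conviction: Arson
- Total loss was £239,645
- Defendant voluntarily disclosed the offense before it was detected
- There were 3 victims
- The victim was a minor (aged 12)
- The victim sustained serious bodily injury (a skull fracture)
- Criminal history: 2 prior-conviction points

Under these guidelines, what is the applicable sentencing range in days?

1800-2070 days

Base offense level for arson: 9.
A1 applies: 9 − 1 = 8.
A2 applies: 8 + 3 = 11.
A3 applies: 11 + 2 = 13.
A4 applies (level before this adjustment is 13 ≥ 13, so +6): 13 + 6 = 19.
A5 does not apply.
A6 applies: 19 + 2 = 21.
Final offense level: 21.
Criminal history: 2 prior points → Category II (2-4).
Level 21 falls in the 21-22 band.
Grid: Level 21-22 × Category II = 1800-2070 days.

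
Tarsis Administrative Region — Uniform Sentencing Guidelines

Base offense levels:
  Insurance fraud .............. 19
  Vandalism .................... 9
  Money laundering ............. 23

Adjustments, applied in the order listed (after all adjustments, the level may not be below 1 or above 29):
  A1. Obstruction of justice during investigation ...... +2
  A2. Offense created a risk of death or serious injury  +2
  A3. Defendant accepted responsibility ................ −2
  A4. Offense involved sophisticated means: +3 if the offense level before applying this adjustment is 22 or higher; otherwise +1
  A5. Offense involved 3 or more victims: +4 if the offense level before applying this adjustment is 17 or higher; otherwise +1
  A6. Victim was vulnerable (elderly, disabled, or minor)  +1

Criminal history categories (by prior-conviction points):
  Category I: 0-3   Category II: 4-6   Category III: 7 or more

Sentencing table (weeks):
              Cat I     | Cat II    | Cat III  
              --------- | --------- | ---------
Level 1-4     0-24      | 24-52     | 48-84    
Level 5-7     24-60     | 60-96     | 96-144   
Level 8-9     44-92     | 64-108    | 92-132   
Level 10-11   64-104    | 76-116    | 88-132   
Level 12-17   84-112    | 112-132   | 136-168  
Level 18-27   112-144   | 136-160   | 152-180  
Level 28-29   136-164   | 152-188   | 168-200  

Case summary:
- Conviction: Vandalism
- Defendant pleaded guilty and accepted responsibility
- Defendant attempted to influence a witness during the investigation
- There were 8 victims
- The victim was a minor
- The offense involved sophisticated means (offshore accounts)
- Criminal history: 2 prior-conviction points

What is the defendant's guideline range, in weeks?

Base offense level for vandalism: 9.
A1 applies: 9 + 2 = 11.
A2 does not apply.
A3 applies: 11 − 2 = 9.
A4 applies (level before this adjustment is 9 < 22, so +1): 9 + 1 = 10.
A5 applies (level before this adjustment is 10 < 17, so +1): 10 + 1 = 11.
A6 applies: 11 + 1 = 12.
Final offense level: 12.
Criminal history: 2 prior points → Category I (0-3).
Level 12 falls in the 12-17 band.
Grid: Level 12-17 × Category I = 84-112 weeks.

84-112 weeks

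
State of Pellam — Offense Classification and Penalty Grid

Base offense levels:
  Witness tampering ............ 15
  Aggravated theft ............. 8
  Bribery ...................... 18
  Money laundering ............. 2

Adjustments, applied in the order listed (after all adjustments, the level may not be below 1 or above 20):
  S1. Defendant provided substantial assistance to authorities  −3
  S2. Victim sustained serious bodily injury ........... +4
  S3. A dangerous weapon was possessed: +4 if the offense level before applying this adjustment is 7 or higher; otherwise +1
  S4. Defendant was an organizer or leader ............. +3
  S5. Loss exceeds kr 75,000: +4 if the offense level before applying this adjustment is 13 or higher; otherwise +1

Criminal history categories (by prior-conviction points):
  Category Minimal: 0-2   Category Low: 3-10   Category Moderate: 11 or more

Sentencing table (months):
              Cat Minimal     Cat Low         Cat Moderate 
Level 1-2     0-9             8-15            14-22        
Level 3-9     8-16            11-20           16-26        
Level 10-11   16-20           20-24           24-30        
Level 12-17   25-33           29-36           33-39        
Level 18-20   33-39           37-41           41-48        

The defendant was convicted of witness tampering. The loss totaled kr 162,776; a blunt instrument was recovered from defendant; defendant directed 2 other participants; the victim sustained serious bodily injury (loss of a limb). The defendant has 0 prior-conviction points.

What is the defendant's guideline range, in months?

Base offense level for witness tampering: 15.
S2 applies: 15 + 4 = 19.
S3 applies (level before this adjustment is 19 ≥ 7, so +4): 19 + 4 = 23.
S4 applies: 23 + 3 = 26.
S5 applies (level before this adjustment is 26 ≥ 13, so +4): 26 + 4 = 30.
Level 30 exceeds the maximum of 20; capped at 20.
Final offense level: 20.
Criminal history: 0 prior points → Category Minimal (0-2).
Level 20 falls in the 18-20 band.
Grid: Level 18-20 × Category Minimal = 33-39 months.

33-39 months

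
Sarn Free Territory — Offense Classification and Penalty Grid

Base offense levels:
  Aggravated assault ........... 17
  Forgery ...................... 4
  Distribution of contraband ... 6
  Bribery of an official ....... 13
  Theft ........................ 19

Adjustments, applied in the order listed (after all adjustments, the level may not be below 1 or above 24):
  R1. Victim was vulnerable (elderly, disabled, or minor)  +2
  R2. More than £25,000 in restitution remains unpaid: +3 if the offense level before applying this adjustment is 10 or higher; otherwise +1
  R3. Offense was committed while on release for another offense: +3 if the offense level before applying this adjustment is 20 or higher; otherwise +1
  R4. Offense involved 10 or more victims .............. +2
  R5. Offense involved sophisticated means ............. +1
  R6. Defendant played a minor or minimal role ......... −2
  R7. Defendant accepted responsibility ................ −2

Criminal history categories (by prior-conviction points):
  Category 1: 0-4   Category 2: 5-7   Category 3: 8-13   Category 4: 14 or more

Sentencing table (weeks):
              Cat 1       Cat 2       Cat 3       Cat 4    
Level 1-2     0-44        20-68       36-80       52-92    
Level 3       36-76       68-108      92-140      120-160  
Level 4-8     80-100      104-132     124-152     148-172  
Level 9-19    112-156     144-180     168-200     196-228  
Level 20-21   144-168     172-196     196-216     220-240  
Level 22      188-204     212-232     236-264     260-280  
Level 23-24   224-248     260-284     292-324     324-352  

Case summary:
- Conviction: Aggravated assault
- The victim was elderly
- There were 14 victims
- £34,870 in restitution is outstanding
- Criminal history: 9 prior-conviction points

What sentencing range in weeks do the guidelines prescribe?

292-324 weeks

Base offense level for aggravated assault: 17.
R1 applies: 17 + 2 = 19.
R2 applies (level before this adjustment is 19 ≥ 10, so +3): 19 + 3 = 22.
R3 does not apply.
R4 applies: 22 + 2 = 24.
R5 does not apply.
Final offense level: 24.
Criminal history: 9 prior points → Category 3 (8-13).
Level 24 falls in the 23-24 band.
Grid: Level 23-24 × Category 3 = 292-324 weeks.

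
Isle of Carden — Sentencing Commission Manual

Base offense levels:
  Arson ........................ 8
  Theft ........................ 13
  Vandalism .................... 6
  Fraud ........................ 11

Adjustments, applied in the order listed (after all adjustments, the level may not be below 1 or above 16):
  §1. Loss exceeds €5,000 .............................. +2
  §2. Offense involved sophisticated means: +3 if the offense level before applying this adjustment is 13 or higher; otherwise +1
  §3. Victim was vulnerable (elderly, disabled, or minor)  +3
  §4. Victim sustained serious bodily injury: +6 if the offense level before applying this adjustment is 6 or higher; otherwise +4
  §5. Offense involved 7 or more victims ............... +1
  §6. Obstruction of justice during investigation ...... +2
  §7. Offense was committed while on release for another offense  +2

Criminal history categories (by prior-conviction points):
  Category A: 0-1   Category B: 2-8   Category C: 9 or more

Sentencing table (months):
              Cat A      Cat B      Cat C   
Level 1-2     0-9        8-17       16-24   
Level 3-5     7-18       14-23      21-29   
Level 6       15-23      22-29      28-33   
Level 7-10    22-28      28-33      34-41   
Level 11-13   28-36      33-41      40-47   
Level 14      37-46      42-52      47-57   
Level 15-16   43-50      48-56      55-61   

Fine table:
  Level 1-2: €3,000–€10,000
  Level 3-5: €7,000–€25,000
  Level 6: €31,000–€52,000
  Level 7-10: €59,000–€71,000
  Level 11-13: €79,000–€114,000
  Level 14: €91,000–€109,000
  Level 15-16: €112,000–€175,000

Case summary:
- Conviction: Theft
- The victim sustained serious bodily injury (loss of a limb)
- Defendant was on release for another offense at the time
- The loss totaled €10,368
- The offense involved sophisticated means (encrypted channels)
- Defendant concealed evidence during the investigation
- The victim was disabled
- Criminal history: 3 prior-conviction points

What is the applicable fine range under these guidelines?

Base offense level for theft: 13.
§1 applies: 13 + 2 = 15.
§2 applies (level before this adjustment is 15 ≥ 13, so +3): 15 + 3 = 18.
§3 applies: 18 + 3 = 21.
§4 applies (level before this adjustment is 21 ≥ 6, so +6): 21 + 6 = 27.
§6 applies: 27 + 2 = 29.
§7 applies: 29 + 2 = 31.
Level 31 exceeds the maximum of 16; capped at 16.
Final offense level: 16.
Level 16 falls in the 15-16 band.
Fine table: Level 15-16 → €112,000–€175,000.

€112,000–€175,000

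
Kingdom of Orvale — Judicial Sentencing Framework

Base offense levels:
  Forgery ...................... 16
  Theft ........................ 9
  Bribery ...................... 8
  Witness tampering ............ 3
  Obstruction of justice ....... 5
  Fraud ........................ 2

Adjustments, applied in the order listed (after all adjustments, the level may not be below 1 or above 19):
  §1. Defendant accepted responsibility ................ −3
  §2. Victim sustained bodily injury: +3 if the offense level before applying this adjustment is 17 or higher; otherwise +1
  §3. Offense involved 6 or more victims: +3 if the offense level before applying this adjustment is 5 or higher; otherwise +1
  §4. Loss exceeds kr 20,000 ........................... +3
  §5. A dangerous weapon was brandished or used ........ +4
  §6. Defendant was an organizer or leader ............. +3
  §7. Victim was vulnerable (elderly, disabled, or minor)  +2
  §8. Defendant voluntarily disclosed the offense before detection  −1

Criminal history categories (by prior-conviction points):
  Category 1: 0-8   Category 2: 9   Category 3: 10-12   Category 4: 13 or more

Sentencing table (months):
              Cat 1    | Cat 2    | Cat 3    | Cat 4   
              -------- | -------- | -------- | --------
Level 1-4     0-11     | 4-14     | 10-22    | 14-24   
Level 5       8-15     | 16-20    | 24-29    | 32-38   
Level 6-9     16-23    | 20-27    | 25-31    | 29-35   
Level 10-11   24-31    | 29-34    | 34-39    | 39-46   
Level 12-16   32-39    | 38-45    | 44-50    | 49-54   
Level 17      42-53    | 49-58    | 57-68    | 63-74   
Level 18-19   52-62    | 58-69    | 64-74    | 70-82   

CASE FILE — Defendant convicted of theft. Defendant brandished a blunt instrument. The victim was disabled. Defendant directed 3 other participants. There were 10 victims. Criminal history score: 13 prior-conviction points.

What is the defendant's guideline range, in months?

Base offense level for theft: 9.
§2 does not apply.
§3 applies (level before this adjustment is 9 ≥ 5, so +3): 9 + 3 = 12.
§5 applies: 12 + 4 = 16.
§6 applies: 16 + 3 = 19.
§7 applies: 19 + 2 = 21.
§8 does not apply.
Level 21 exceeds the maximum of 19; capped at 19.
Final offense level: 19.
Criminal history: 13 prior points → Category 4 (13+).
Level 19 falls in the 18-19 band.
Grid: Level 18-19 × Category 4 = 70-82 months.

70-82 months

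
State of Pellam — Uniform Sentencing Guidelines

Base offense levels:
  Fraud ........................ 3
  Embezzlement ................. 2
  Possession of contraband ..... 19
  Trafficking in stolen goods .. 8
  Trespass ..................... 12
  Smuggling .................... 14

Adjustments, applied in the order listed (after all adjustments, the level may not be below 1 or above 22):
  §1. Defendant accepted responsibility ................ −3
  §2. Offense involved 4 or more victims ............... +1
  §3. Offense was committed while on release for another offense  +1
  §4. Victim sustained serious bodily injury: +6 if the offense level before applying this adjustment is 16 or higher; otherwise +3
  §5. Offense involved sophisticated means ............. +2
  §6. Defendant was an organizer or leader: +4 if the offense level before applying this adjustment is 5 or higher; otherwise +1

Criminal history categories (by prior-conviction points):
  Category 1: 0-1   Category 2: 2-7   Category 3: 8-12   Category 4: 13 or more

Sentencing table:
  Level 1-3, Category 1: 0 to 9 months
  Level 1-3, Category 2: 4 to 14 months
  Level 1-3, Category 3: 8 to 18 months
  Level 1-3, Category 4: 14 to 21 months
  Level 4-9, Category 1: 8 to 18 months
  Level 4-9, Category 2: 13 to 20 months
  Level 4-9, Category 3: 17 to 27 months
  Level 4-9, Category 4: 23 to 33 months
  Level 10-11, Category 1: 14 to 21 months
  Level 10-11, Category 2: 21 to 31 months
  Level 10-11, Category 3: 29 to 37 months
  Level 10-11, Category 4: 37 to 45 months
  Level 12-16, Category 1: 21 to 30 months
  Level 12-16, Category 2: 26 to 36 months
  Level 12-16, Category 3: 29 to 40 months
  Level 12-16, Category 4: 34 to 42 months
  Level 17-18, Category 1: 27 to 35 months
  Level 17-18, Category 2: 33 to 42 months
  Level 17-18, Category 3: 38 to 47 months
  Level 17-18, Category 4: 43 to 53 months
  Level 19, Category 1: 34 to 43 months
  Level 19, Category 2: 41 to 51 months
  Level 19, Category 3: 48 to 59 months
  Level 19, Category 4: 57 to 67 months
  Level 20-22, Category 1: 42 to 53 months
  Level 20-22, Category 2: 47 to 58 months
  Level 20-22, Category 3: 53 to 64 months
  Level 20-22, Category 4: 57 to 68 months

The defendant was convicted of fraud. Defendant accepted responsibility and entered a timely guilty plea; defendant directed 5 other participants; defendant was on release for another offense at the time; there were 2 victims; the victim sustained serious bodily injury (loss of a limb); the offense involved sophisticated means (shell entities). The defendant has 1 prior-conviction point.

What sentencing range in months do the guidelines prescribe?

Base offense level for fraud: 3.
§1 applies: 3 − 3 = 0.
§3 applies: 0 + 1 = 1.
§4 applies (level before this adjustment is 1 < 16, so +3): 1 + 3 = 4.
§5 applies: 4 + 2 = 6.
§6 applies (level before this adjustment is 6 ≥ 5, so +4): 6 + 4 = 10.
Final offense level: 10.
Criminal history: 1 prior point → Category 1 (0-1).
Level 10 falls in the 10-11 band.
Grid: Level 10-11 × Category 1 = 14-21 months.

14-21 months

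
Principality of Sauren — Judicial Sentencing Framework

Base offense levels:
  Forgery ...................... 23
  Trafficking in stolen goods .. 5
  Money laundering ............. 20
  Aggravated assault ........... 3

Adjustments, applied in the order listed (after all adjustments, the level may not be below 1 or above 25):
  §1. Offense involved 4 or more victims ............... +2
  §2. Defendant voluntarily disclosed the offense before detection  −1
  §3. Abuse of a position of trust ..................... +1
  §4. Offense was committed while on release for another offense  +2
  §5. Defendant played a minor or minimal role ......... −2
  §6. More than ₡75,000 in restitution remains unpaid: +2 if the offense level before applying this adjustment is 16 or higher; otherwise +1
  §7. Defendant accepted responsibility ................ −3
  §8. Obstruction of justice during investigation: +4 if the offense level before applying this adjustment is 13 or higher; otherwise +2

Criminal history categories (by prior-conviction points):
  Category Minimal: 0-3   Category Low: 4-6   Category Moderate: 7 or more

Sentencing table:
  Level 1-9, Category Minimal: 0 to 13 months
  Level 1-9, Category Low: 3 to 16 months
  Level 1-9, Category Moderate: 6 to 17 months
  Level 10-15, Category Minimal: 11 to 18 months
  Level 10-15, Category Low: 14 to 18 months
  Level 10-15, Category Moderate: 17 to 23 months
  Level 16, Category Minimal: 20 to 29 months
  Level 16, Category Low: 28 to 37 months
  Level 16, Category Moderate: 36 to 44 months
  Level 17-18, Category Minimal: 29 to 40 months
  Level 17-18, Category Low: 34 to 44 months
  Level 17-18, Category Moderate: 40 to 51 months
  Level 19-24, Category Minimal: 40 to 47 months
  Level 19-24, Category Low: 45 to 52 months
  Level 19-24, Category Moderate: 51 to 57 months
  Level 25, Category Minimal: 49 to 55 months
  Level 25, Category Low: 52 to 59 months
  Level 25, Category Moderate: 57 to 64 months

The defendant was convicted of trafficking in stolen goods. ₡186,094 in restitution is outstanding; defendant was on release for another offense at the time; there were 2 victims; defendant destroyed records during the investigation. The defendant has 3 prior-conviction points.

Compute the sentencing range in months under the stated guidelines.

Base offense level for trafficking in stolen goods: 5.
§3 does not apply.
§4 applies: 5 + 2 = 7.
§5 does not apply.
§6 applies (level before this adjustment is 7 < 16, so +1): 7 + 1 = 8.
§8 applies (level before this adjustment is 8 < 13, so +2): 8 + 2 = 10.
Final offense level: 10.
Criminal history: 3 prior points → Category Minimal (0-3).
Level 10 falls in the 10-15 band.
Grid: Level 10-15 × Category Minimal = 11-18 months.

11-18 months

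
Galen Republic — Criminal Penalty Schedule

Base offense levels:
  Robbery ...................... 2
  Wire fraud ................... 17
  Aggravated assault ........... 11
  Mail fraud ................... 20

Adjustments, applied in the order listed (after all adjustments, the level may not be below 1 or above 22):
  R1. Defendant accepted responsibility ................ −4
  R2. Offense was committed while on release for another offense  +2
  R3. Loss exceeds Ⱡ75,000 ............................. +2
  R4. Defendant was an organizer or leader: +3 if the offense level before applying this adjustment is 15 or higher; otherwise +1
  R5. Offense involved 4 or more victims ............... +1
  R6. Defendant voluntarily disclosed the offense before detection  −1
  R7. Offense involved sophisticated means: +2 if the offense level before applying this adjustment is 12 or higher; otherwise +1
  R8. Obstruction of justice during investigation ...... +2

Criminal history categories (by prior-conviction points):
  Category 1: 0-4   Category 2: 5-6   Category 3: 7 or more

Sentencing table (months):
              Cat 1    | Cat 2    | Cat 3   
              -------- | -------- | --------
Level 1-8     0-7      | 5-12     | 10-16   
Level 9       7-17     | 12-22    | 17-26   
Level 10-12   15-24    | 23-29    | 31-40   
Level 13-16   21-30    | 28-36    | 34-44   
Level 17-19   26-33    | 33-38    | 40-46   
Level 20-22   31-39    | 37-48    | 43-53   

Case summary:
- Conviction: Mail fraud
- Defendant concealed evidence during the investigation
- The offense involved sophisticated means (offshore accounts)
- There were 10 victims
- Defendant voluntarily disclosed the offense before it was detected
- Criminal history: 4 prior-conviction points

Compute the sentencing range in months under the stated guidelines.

31-39 months

Base offense level for mail fraud: 20.
R1 does not apply.
R4 does not apply.
R5 applies: 20 + 1 = 21.
R6 applies: 21 − 1 = 20.
R7 applies (level before this adjustment is 20 ≥ 12, so +2): 20 + 2 = 22.
R8 applies: 22 + 2 = 24.
Level 24 exceeds the maximum of 22; capped at 22.
Final offense level: 22.
Criminal history: 4 prior points → Category 1 (0-4).
Level 22 falls in the 20-22 band.
Grid: Level 20-22 × Category 1 = 31-39 months.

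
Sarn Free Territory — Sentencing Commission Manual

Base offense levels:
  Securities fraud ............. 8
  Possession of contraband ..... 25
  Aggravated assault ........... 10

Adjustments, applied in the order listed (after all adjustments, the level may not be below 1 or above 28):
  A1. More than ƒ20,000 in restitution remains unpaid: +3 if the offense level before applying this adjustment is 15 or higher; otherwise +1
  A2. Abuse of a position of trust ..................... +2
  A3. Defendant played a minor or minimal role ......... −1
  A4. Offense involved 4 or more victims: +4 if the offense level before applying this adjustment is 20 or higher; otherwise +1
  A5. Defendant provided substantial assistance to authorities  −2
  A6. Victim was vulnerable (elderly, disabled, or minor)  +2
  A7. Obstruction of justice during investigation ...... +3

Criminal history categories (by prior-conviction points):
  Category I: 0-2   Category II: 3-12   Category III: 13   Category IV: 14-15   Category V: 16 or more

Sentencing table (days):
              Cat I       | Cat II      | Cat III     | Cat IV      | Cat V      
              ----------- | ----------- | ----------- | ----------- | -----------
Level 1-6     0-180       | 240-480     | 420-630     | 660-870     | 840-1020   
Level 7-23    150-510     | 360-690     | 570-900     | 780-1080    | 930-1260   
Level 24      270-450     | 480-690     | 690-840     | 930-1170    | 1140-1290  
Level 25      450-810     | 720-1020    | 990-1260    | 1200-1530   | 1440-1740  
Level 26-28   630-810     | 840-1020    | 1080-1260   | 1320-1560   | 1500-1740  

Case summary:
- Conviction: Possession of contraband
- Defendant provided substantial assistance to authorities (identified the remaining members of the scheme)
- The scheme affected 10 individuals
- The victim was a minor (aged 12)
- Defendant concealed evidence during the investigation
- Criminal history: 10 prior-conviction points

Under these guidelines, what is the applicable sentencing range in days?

Base offense level for possession of contraband: 25.
A4 applies (level before this adjustment is 25 ≥ 20, so +4): 25 + 4 = 29.
A5 applies: 29 − 2 = 27.
A6 applies: 27 + 2 = 29.
A7 applies: 29 + 3 = 32.
Level 32 exceeds the maximum of 28; capped at 28.
Final offense level: 28.
Criminal history: 10 prior points → Category II (3-12).
Level 28 falls in the 26-28 band.
Grid: Level 26-28 × Category II = 840-1020 days.

840-1020 days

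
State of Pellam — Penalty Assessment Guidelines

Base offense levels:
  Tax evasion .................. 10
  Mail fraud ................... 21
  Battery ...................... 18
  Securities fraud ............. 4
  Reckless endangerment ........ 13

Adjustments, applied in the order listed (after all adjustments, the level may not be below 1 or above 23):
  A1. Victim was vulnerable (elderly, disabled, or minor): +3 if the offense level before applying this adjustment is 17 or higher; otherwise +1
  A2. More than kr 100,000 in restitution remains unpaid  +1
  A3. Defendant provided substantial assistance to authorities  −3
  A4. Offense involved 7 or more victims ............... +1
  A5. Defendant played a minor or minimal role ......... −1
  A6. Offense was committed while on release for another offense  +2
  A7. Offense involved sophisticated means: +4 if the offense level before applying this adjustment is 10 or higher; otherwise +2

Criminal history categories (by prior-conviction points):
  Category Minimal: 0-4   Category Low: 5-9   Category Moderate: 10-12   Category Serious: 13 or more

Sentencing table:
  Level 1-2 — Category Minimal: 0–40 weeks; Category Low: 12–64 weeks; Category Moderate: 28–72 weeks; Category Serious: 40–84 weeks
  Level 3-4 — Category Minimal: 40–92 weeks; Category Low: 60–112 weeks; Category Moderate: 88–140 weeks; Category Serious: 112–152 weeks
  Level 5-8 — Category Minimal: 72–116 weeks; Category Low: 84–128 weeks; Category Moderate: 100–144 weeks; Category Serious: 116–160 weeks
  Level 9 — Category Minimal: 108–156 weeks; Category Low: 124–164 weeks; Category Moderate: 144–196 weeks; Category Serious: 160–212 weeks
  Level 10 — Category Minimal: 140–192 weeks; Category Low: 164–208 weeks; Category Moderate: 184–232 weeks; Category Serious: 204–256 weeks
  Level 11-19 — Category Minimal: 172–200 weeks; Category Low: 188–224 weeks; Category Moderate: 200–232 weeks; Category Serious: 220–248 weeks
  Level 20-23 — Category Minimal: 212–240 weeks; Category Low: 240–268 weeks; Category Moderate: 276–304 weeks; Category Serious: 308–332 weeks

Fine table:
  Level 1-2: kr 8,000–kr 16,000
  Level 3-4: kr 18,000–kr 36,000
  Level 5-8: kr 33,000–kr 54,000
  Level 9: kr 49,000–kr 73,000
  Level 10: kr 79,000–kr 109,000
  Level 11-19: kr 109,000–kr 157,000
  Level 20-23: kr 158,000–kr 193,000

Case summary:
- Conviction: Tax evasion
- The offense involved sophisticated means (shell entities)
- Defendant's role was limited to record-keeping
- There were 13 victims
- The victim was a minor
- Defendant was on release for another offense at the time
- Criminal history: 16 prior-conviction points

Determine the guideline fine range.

kr 109,000–kr 157,000

Base offense level for tax evasion: 10.
A1 applies (level before this adjustment is 10 < 17, so +1): 10 + 1 = 11.
A4 applies: 11 + 1 = 12.
A5 applies: 12 − 1 = 11.
A6 applies: 11 + 2 = 13.
A7 applies (level before this adjustment is 13 ≥ 10, so +4): 13 + 4 = 17.
Final offense level: 17.
Level 17 falls in the 11-19 band.
Fine table: Level 11-19 → kr 109,000–kr 157,000.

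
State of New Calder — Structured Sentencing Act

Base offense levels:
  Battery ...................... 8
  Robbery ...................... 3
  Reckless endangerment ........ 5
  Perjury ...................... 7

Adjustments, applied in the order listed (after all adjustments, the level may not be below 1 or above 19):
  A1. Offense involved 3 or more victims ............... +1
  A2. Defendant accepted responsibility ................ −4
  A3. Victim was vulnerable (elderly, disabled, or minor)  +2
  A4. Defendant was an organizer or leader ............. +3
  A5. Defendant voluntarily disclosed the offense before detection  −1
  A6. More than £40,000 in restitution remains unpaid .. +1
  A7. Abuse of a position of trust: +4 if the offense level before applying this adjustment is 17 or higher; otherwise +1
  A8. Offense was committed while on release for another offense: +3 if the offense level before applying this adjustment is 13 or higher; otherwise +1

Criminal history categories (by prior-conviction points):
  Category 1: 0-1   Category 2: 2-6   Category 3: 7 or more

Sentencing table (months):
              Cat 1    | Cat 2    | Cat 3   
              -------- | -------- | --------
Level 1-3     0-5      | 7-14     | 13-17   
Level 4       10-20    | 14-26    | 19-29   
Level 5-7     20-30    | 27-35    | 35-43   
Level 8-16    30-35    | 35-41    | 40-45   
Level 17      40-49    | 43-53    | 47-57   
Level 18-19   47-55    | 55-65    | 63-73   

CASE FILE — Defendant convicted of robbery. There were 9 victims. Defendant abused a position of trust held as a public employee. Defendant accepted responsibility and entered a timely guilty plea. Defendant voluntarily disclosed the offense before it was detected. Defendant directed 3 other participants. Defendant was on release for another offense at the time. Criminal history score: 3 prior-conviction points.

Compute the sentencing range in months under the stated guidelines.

14-26 months

Base offense level for robbery: 3.
A1 applies: 3 + 1 = 4.
A2 applies: 4 − 4 = 0.
A4 applies: 0 + 3 = 3.
A5 applies: 3 − 1 = 2.
A6 does not apply.
A7 applies (level before this adjustment is 2 < 17, so +1): 2 + 1 = 3.
A8 applies (level before this adjustment is 3 < 13, so +1): 3 + 1 = 4.
Final offense level: 4.
Criminal history: 3 prior points → Category 2 (2-6).
Level 4 falls in the 4 band.
Grid: Level 4 × Category 2 = 14-26 months.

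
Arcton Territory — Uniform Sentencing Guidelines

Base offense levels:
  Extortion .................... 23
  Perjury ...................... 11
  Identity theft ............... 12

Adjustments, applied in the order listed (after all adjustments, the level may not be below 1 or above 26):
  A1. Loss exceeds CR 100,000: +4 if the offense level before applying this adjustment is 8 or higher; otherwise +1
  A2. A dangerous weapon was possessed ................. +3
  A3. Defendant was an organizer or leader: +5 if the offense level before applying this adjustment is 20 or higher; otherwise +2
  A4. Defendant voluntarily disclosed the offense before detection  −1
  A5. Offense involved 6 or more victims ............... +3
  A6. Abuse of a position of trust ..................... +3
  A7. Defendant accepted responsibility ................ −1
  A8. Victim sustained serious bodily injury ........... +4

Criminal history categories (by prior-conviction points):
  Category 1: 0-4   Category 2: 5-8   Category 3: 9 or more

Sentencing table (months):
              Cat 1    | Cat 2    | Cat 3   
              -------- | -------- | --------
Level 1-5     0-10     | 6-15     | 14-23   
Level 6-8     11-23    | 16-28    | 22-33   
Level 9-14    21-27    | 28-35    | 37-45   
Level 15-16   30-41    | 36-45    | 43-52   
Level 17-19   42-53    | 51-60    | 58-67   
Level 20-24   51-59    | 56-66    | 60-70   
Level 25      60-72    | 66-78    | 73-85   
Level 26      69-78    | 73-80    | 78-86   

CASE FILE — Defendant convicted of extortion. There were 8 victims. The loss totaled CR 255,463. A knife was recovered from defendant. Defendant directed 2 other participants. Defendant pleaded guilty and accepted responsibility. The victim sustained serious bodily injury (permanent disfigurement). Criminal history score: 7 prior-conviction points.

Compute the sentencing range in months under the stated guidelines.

73-80 months

Base offense level for extortion: 23.
A1 applies (level before this adjustment is 23 ≥ 8, so +4): 23 + 4 = 27.
A2 applies: 27 + 3 = 30.
A3 applies (level before this adjustment is 30 ≥ 20, so +5): 30 + 5 = 35.
A4 does not apply.
A5 applies: 35 + 3 = 38.
A6 does not apply.
A7 applies: 38 − 1 = 37.
A8 applies: 37 + 4 = 41.
Level 41 exceeds the maximum of 26; capped at 26.
Final offense level: 26.
Criminal history: 7 prior points → Category 2 (5-8).
Level 26 falls in the 26 band.
Grid: Level 26 × Category 2 = 73-80 months.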